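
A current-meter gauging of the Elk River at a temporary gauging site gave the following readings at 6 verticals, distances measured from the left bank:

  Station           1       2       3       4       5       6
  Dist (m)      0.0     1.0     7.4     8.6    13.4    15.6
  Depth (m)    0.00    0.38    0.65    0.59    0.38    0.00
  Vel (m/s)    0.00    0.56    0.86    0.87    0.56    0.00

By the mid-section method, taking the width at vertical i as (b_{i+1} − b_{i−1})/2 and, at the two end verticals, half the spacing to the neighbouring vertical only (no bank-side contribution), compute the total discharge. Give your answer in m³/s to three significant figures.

5.20 m³/s

w_2 = (7.4 − 0.0)/2 = 3.7 m; q_2 = 0.56 × 0.38 × 3.7 = 0.7874 m³/s
w_3 = (8.6 − 1.0)/2 = 3.8 m; q_3 = 0.86 × 0.65 × 3.8 = 2.124 m³/s
w_4 = (13.4 − 7.4)/2 = 3 m; q_4 = 0.87 × 0.59 × 3 = 1.540 m³/s
w_5 = (15.6 − 8.6)/2 = 3.5 m; q_5 = 0.56 × 0.38 × 3.5 = 0.7448 m³/s
Stations 1, 6 contribute zero (depth or velocity is 0).
Q = Σ qᵢ = 5.196 m³/s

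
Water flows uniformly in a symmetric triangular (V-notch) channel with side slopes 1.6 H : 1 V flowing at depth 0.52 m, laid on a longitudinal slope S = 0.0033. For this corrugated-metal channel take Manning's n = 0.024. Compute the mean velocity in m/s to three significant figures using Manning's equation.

0.874 m/s

A = z·y² = 1.6×0.52² = 0.4326 m²
P = 2y√(1+z²) = 2×0.52×√(1+1.6²) = 1.962 m
R = A/P = 0.4326/1.962 = 0.2205 m
Q = (1/n)·A·R^(2/3)·S^(1/2) = (1/0.024) × 0.4326 × 0.2205^(2/3) × 0.0033^(1/2) = 0.3779 m³/s
V = Q/A = 0.3779/0.4326 = 0.8736 m/s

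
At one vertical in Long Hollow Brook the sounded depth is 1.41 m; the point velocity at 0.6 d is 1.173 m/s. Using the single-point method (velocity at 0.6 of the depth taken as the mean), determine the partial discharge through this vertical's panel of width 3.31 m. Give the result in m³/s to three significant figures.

5.47 m³/s

v̄ = v₀.₆ = 1.173 m/s
q = v̄ × d × w = 1.173 × 1.41 × 3.31 = 5.475 m³/s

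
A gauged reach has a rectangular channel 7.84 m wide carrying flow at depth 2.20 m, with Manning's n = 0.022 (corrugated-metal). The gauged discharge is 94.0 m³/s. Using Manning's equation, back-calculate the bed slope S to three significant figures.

0.00910

A = b·y = 7.84 × 2.20 = 17.25 m²
P = b + 2y = 7.84 + 2×2.20 = 12.24 m
R = A/P = 17.25/12.24 = 1.409 m
S = (Q·n / (1·A·R^(2/3)))² = (94.0×0.022 / (1×17.25×1.257))² = 0.009099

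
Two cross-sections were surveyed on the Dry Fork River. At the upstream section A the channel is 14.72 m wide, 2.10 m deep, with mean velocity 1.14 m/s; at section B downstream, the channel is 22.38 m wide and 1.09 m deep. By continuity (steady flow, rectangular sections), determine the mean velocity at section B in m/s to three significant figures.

Q = A₁V₁ = (14.72×2.10) × 1.14 = 35.24 m³/s
A₂ = 22.38 × 1.09 = 24.39 m²
V₂ = Q/A₂ = 35.24/24.39 = 1.445 m/s

1.44 m/s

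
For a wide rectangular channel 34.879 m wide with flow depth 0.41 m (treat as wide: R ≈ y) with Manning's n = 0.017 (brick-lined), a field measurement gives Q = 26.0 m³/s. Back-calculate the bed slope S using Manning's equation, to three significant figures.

A = b·y = 34.879 × 0.41 = 14.30 m²
Wide channel: R ≈ y = 0.41 m
S = (Q·n / (1·A·R^(2/3)))² = (26.0×0.017 / (1×14.30×0.5519))² = 0.003136

0.00314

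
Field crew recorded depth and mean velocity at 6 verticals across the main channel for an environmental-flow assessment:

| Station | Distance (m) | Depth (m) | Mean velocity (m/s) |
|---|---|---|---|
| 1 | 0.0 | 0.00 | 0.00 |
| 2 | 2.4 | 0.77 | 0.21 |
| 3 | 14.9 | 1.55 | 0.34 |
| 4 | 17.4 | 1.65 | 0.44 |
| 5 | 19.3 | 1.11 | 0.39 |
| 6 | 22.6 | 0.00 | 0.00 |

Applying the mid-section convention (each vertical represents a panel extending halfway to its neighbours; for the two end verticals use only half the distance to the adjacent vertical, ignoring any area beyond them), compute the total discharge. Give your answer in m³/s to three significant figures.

w_2 = (14.9 − 0.0)/2 = 7.45 m; q_2 = 0.21 × 0.77 × 7.45 = 1.205 m³/s
w_3 = (17.4 − 2.4)/2 = 7.5 m; q_3 = 0.34 × 1.55 × 7.5 = 3.953 m³/s
w_4 = (19.3 − 14.9)/2 = 2.2 m; q_4 = 0.44 × 1.65 × 2.2 = 1.597 m³/s
w_5 = (22.6 − 17.4)/2 = 2.6 m; q_5 = 0.39 × 1.11 × 2.6 = 1.126 m³/s
Stations 1, 6 contribute zero (depth or velocity is 0).
Q = Σ qᵢ = 7.880 m³/s

7.88 m³/s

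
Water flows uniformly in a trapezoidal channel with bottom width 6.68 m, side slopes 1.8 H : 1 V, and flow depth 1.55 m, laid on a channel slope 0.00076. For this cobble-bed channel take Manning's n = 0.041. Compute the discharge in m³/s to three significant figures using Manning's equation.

10.7 m³/s

A = (b + z·y)·y = (6.68 + 1.8×1.55)×1.55 = 14.68 m²
P = b + 2y√(1+z²) = 6.68 + 2×1.55×√(1+1.8²) = 13.06 m
R = A/P = 14.68/13.06 = 1.124 m
Q = (1/n)·A·R^(2/3)·S^(1/2) = (1/0.041) × 14.68 × 1.124^(2/3) × 0.00076^(1/2) = 10.67 m³/s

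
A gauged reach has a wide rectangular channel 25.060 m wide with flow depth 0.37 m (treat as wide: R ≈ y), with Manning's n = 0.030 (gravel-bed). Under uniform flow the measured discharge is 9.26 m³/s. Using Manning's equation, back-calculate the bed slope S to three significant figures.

A = b·y = 25.060 × 0.37 = 9.272 m²
Wide channel: R ≈ y = 0.37 m
S = (Q·n / (1·A·R^(2/3)))² = (9.26×0.030 / (1×9.272×0.5154))² = 0.003379

0.00338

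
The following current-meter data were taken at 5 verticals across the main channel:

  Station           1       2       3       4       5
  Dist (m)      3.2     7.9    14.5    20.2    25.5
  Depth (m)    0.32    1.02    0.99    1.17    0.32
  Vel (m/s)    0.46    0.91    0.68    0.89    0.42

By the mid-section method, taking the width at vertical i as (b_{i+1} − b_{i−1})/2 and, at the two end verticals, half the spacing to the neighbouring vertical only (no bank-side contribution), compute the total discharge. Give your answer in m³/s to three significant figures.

15.8 m³/s

w_1 = (7.9 − 3.2)/2 = 2.35 m; q_1 = 0.46 × 0.32 × 2.35 = 0.3459 m³/s
w_2 = (14.5 − 3.2)/2 = 5.65 m; q_2 = 0.91 × 1.02 × 5.65 = 5.244 m³/s
w_3 = (20.2 − 7.9)/2 = 6.15 m; q_3 = 0.68 × 0.99 × 6.15 = 4.140 m³/s
w_4 = (25.5 − 14.5)/2 = 5.5 m; q_4 = 0.89 × 1.17 × 5.5 = 5.727 m³/s
w_5 = (25.5 − 20.2)/2 = 2.65 m; q_5 = 0.42 × 0.32 × 2.65 = 0.3562 m³/s
Q = Σ qᵢ = 15.81 m³/s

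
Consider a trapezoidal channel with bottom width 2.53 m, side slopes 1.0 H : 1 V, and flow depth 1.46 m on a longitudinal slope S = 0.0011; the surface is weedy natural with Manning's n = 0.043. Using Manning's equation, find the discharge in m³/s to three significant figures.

4.11 m³/s

A = (b + z·y)·y = (2.53 + 1.0×1.46)×1.46 = 5.825 m²
P = b + 2y√(1+z²) = 2.53 + 2×1.46×√(1+1.0²) = 6.660 m
R = A/P = 5.825/6.660 = 0.8747 m
Q = (1/n)·A·R^(2/3)·S^(1/2) = (1/0.043) × 5.825 × 0.8747^(2/3) × 0.0011^(1/2) = 4.110 m³/s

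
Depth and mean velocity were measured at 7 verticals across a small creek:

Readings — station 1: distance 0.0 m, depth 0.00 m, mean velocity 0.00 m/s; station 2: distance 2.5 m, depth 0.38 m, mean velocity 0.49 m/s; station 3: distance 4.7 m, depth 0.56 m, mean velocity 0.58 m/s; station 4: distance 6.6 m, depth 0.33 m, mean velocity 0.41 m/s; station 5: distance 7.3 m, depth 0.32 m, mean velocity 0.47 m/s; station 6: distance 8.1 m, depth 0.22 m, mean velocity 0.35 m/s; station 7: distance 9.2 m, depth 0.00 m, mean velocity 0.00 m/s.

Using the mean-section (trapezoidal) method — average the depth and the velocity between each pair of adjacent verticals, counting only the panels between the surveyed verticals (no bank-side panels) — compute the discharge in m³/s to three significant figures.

1.30 m³/s

Panel 1-2: Δb = 2.5 m, d̄ = (0.00+0.38)/2 = 0.19, v̄ = (0.00+0.49)/2 = 0.245 → q = 2.5×0.19×0.245 = 0.1164 m³/s
Panel 2-3: Δb = 2.2 m, d̄ = (0.38+0.56)/2 = 0.47, v̄ = (0.49+0.58)/2 = 0.535 → q = 2.2×0.47×0.535 = 0.5532 m³/s
Panel 3-4: Δb = 1.9 m, d̄ = (0.56+0.33)/2 = 0.445, v̄ = (0.58+0.41)/2 = 0.495 → q = 1.9×0.445×0.495 = 0.4185 m³/s
Panel 4-5: Δb = 0.7 m, d̄ = (0.33+0.32)/2 = 0.325, v̄ = (0.41+0.47)/2 = 0.44 → q = 0.7×0.325×0.44 = 0.1001 m³/s
Panel 5-6: Δb = 0.8 m, d̄ = (0.32+0.22)/2 = 0.27, v̄ = (0.47+0.35)/2 = 0.41 → q = 0.8×0.27×0.41 = 0.08856 m³/s
Panel 6-7: Δb = 1.1 m, d̄ = (0.22+0.00)/2 = 0.11, v̄ = (0.35+0.00)/2 = 0.175 → q = 1.1×0.11×0.175 = 0.02118 m³/s
Q = Σ q = 1.298 m³/s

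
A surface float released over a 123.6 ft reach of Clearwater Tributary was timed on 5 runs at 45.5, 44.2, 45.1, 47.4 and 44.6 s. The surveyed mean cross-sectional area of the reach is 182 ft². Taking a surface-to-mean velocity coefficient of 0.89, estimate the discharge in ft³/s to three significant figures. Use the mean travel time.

441 ft³/s

t̄ = (45.5 + 44.2 + 45.1 + 47.4 + 44.6) / 5 = 45.36 s
v_surface = L / t̄ = 123.6 / 45.36 = 2.725 ft/s
v_mean = 0.89 × 2.725 = 2.425 ft/s
Q = A × v_mean = 182 × 2.425 = 441.4 ft³/s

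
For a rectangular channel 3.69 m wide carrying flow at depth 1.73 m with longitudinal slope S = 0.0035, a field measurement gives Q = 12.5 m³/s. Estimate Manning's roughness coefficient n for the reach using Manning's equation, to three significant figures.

0.0280

A = b·y = 3.69 × 1.73 = 6.384 m²
P = b + 2y = 3.69 + 2×1.73 = 7.150 m
R = A/P = 6.384/7.150 = 0.8928 m
n = (1/Q)·A·R^(2/3)·S^(1/2) = (1/12.5) × 6.384 × 0.9272 × 0.05916 = 0.02801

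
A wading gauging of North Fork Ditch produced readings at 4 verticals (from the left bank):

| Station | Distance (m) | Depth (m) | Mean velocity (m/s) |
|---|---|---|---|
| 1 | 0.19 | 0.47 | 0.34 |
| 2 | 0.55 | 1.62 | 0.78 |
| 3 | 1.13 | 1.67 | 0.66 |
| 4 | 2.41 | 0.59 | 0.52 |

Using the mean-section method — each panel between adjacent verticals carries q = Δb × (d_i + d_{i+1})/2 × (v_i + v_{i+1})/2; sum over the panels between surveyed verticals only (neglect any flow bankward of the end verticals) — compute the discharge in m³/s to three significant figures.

1.75 m³/s

Panel 1-2: Δb = 0.36 m, d̄ = (0.47+1.62)/2 = 1.045, v̄ = (0.34+0.78)/2 = 0.56 → q = 0.36×1.045×0.56 = 0.2107 m³/s
Panel 2-3: Δb = 0.58 m, d̄ = (1.62+1.67)/2 = 1.645, v̄ = (0.78+0.66)/2 = 0.72 → q = 0.58×1.645×0.72 = 0.6870 m³/s
Panel 3-4: Δb = 1.28 m, d̄ = (1.67+0.59)/2 = 1.13, v̄ = (0.66+0.52)/2 = 0.59 → q = 1.28×1.13×0.59 = 0.8534 m³/s
Q = Σ q = 1.751 m³/s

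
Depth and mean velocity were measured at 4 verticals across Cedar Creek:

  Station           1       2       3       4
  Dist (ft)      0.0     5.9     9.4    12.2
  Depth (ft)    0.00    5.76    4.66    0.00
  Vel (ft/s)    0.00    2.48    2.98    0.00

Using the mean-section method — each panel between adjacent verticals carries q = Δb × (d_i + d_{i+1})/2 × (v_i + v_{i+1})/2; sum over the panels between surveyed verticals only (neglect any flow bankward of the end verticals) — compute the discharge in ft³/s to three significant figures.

Panel 1-2: Δb = 5.9 ft, d̄ = (0.00+5.76)/2 = 2.88, v̄ = (0.00+2.48)/2 = 1.24 → q = 5.9×2.88×1.24 = 21.07 ft³/s
Panel 2-3: Δb = 3.5 ft, d̄ = (5.76+4.66)/2 = 5.21, v̄ = (2.48+2.98)/2 = 2.73 → q = 3.5×5.21×2.73 = 49.78 ft³/s
Panel 3-4: Δb = 2.8 ft, d̄ = (4.66+0.00)/2 = 2.33, v̄ = (2.98+0.00)/2 = 1.49 → q = 2.8×2.33×1.49 = 9.721 ft³/s
Q = Σ q = 80.57 ft³/s

80.6 ft³/s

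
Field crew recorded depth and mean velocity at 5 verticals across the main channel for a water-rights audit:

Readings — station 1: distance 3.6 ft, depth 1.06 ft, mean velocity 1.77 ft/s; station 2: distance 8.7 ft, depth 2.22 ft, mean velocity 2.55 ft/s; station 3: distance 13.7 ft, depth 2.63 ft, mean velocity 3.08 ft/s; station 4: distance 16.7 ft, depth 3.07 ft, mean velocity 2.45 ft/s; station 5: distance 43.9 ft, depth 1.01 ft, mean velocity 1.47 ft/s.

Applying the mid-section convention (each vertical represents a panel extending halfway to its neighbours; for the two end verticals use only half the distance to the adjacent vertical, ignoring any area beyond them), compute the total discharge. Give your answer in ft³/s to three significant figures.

200 ft³/s

w_1 = (8.7 − 3.6)/2 = 2.55 ft; q_1 = 1.77 × 1.06 × 2.55 = 4.784 ft³/s
w_2 = (13.7 − 3.6)/2 = 5.05 ft; q_2 = 2.55 × 2.22 × 5.05 = 28.59 ft³/s
w_3 = (16.7 − 8.7)/2 = 4 ft; q_3 = 3.08 × 2.63 × 4 = 32.40 ft³/s
w_4 = (43.9 − 13.7)/2 = 15.1 ft; q_4 = 2.45 × 3.07 × 15.1 = 113.6 ft³/s
w_5 = (43.9 − 16.7)/2 = 13.6 ft; q_5 = 1.47 × 1.01 × 13.6 = 20.19 ft³/s
Q = Σ qᵢ = 199.5 ft³/s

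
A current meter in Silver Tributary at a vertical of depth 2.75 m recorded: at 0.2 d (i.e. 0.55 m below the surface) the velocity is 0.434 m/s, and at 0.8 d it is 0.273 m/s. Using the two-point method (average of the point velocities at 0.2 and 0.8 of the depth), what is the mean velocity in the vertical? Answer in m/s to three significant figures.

v̄ = (0.434 + 0.273) / 2 = 0.3535 m/s

0.354 m/s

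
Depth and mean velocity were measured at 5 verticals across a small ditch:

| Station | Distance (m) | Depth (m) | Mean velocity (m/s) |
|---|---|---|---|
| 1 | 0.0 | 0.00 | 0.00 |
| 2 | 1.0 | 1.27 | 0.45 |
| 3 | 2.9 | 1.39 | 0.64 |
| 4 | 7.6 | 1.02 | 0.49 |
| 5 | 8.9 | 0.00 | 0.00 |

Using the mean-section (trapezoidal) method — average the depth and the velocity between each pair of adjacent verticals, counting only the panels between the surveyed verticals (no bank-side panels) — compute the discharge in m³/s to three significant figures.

4.88 m³/s

Panel 1-2: Δb = 1 m, d̄ = (0.00+1.27)/2 = 0.635, v̄ = (0.00+0.45)/2 = 0.225 → q = 1×0.635×0.225 = 0.1429 m³/s
Panel 2-3: Δb = 1.9 m, d̄ = (1.27+1.39)/2 = 1.33, v̄ = (0.45+0.64)/2 = 0.545 → q = 1.9×1.33×0.545 = 1.377 m³/s
Panel 3-4: Δb = 4.7 m, d̄ = (1.39+1.02)/2 = 1.205, v̄ = (0.64+0.49)/2 = 0.565 → q = 4.7×1.205×0.565 = 3.200 m³/s
Panel 4-5: Δb = 1.3 m, d̄ = (1.02+0.00)/2 = 0.51, v̄ = (0.49+0.00)/2 = 0.245 → q = 1.3×0.51×0.245 = 0.1624 m³/s
Q = Σ q = 4.882 m³/s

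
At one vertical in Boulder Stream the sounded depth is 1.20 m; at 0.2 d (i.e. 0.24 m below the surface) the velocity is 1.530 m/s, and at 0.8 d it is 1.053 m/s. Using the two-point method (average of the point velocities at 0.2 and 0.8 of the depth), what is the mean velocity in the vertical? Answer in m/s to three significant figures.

v̄ = (1.530 + 1.053) / 2 = 1.292 m/s

1.29 m/s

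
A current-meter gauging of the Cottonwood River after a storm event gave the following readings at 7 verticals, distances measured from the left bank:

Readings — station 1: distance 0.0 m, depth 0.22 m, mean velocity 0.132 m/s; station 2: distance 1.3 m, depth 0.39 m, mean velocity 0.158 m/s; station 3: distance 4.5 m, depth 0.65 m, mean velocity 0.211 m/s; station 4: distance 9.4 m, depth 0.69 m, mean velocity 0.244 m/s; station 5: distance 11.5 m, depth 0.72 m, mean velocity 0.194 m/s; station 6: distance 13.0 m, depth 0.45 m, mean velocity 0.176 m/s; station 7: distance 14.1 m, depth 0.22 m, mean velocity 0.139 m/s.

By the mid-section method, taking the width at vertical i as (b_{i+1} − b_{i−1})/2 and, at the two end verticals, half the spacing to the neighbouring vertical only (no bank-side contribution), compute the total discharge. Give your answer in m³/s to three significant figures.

w_1 = (1.3 − 0.0)/2 = 0.65 m; q_1 = 0.132 × 0.22 × 0.65 = 0.01888 m³/s
w_2 = (4.5 − 0.0)/2 = 2.25 m; q_2 = 0.158 × 0.39 × 2.25 = 0.1386 m³/s
w_3 = (9.4 − 1.3)/2 = 4.05 m; q_3 = 0.211 × 0.65 × 4.05 = 0.5555 m³/s
w_4 = (11.5 − 4.5)/2 = 3.5 m; q_4 = 0.244 × 0.69 × 3.5 = 0.5893 m³/s
w_5 = (13.0 − 9.4)/2 = 1.8 m; q_5 = 0.194 × 0.72 × 1.8 = 0.2514 m³/s
w_6 = (14.1 − 11.5)/2 = 1.3 m; q_6 = 0.176 × 0.45 × 1.3 = 0.1030 m³/s
w_7 = (14.1 − 13.0)/2 = 0.55 m; q_7 = 0.139 × 0.22 × 0.55 = 0.01682 m³/s
Q = Σ qᵢ = 1.673 m³/s

1.67 m³/s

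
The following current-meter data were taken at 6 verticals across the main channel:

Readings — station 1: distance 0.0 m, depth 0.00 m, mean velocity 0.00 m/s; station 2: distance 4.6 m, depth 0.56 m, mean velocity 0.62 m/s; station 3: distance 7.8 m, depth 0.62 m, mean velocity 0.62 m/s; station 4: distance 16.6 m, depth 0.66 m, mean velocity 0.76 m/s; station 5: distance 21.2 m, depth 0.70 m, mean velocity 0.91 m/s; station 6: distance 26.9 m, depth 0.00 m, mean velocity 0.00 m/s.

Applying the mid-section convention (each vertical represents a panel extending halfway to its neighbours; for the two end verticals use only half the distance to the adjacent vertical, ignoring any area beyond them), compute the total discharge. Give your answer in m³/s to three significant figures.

10.3 m³/s

w_2 = (7.8 − 0.0)/2 = 3.9 m; q_2 = 0.62 × 0.56 × 3.9 = 1.354 m³/s
w_3 = (16.6 − 4.6)/2 = 6 m; q_3 = 0.62 × 0.62 × 6 = 2.306 m³/s
w_4 = (21.2 − 7.8)/2 = 6.7 m; q_4 = 0.76 × 0.66 × 6.7 = 3.361 m³/s
w_5 = (26.9 − 16.6)/2 = 5.15 m; q_5 = 0.91 × 0.70 × 5.15 = 3.281 m³/s
Stations 1, 6 contribute zero (depth or velocity is 0).
Q = Σ qᵢ = 10.30 m³/s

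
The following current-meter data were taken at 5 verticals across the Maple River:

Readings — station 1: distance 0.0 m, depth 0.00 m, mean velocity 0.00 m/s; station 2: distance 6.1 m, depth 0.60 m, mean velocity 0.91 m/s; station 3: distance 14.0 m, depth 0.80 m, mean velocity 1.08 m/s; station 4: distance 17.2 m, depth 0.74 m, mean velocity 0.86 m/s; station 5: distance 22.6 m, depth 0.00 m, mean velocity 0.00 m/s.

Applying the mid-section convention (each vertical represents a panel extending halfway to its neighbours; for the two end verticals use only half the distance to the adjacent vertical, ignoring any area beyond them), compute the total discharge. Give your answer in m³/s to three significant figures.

w_2 = (14.0 − 0.0)/2 = 7 m; q_2 = 0.91 × 0.60 × 7 = 3.822 m³/s
w_3 = (17.2 − 6.1)/2 = 5.55 m; q_3 = 1.08 × 0.80 × 5.55 = 4.795 m³/s
w_4 = (22.6 − 14.0)/2 = 4.3 m; q_4 = 0.86 × 0.74 × 4.3 = 2.737 m³/s
Stations 1, 5 contribute zero (depth or velocity is 0).
Q = Σ qᵢ = 11.35 m³/s

11.4 m³/s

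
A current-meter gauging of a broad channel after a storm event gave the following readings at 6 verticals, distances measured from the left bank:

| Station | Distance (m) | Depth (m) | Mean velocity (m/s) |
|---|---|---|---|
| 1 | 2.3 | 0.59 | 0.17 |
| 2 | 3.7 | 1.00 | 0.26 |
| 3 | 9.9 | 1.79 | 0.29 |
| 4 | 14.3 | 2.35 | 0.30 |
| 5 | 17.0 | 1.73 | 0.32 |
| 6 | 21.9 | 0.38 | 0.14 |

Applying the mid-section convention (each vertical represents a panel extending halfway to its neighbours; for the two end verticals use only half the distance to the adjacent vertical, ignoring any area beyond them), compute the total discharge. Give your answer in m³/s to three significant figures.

8.55 m³/s

w_1 = (3.7 − 2.3)/2 = 0.7 m; q_1 = 0.17 × 0.59 × 0.7 = 0.07021 m³/s
w_2 = (9.9 − 2.3)/2 = 3.8 m; q_2 = 0.26 × 1.00 × 3.8 = 0.9880 m³/s
w_3 = (14.3 − 3.7)/2 = 5.3 m; q_3 = 0.29 × 1.79 × 5.3 = 2.751 m³/s
w_4 = (17.0 − 9.9)/2 = 3.55 m; q_4 = 0.30 × 2.35 × 3.55 = 2.503 m³/s
w_5 = (21.9 − 14.3)/2 = 3.8 m; q_5 = 0.32 × 1.73 × 3.8 = 2.104 m³/s
w_6 = (21.9 − 17.0)/2 = 2.45 m; q_6 = 0.14 × 0.38 × 2.45 = 0.1303 m³/s
Q = Σ qᵢ = 8.546 m³/s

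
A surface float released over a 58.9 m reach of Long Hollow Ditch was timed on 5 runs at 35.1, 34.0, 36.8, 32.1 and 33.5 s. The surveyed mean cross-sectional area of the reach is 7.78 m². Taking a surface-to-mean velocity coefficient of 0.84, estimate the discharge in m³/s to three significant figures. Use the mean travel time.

t̄ = (35.1 + 34.0 + 36.8 + 32.1 + 33.5) / 5 = 34.3 s
v_surface = L / t̄ = 58.9 / 34.3 = 1.717 m/s
v_mean = 0.84 × 1.717 = 1.442 m/s
Q = A × v_mean = 7.78 × 1.442 = 11.22 m³/s

11.2 m³/s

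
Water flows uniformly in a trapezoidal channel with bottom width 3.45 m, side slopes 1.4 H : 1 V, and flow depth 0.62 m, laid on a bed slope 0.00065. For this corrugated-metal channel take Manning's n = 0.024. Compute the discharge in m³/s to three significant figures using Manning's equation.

A = (b + z·y)·y = (3.45 + 1.4×0.62)×0.62 = 2.677 m²
P = b + 2y√(1+z²) = 3.45 + 2×0.62×√(1+1.4²) = 5.583 m
R = A/P = 2.677/5.583 = 0.4795 m
Q = (1/n)·A·R^(2/3)·S^(1/2) = (1/0.024) × 2.677 × 0.4795^(2/3) × 0.00065^(1/2) = 1.742 m³/s

1.74 m³/s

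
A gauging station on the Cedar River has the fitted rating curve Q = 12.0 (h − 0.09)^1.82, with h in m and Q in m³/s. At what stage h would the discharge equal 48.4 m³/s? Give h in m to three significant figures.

h − h₀ = (Q/C)^(1/b) = (48.4/12.0)^(1/1.82) = 2.152 m
h = 0.09 + 2.152 = 2.242 m

2.24 m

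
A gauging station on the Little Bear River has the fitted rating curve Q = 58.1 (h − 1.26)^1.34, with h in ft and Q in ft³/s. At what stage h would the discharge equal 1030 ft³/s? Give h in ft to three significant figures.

h − h₀ = (Q/C)^(1/b) = (1030/58.1)^(1/1.34) = 8.547 ft
h = 1.26 + 8.547 = 9.807 ft

9.81 ft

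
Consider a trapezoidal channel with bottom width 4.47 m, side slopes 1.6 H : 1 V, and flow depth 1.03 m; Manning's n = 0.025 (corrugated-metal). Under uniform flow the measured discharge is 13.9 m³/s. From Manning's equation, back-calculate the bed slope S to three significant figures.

0.00443

A = (b + z·y)·y = (4.47 + 1.6×1.03)×1.03 = 6.302 m²
P = b + 2y√(1+z²) = 4.47 + 2×1.03×√(1+1.6²) = 8.357 m
R = A/P = 6.302/8.357 = 0.7541 m
S = (Q·n / (1·A·R^(2/3)))² = (13.9×0.025 / (1×6.302×0.8285))² = 0.004431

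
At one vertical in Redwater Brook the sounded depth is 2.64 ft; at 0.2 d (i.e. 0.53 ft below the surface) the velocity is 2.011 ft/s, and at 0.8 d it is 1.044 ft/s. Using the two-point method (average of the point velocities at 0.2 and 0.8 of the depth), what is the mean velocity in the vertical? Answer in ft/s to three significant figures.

v̄ = (2.011 + 1.044) / 2 = 1.528 ft/s

1.53 ft/s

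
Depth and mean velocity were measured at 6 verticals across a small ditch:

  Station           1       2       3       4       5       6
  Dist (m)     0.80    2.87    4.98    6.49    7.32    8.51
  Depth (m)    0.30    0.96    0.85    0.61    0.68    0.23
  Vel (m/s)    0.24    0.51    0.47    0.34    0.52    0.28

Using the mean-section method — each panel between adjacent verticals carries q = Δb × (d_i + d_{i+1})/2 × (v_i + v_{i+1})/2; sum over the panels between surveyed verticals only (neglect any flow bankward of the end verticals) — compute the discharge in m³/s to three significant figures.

2.32 m³/s

Panel 1-2: Δb = 2.07 m, d̄ = (0.30+0.96)/2 = 0.63, v̄ = (0.24+0.51)/2 = 0.375 → q = 2.07×0.63×0.375 = 0.4890 m³/s
Panel 2-3: Δb = 2.11 m, d̄ = (0.96+0.85)/2 = 0.905, v̄ = (0.51+0.47)/2 = 0.49 → q = 2.11×0.905×0.49 = 0.9357 m³/s
Panel 3-4: Δb = 1.51 m, d̄ = (0.85+0.61)/2 = 0.73, v̄ = (0.47+0.34)/2 = 0.405 → q = 1.51×0.73×0.405 = 0.4464 m³/s
Panel 4-5: Δb = 0.83 m, d̄ = (0.61+0.68)/2 = 0.645, v̄ = (0.34+0.52)/2 = 0.43 → q = 0.83×0.645×0.43 = 0.2302 m³/s
Panel 5-6: Δb = 1.19 m, d̄ = (0.68+0.23)/2 = 0.455, v̄ = (0.52+0.28)/2 = 0.4 → q = 1.19×0.455×0.4 = 0.2166 m³/s
Q = Σ q = 2.318 m³/s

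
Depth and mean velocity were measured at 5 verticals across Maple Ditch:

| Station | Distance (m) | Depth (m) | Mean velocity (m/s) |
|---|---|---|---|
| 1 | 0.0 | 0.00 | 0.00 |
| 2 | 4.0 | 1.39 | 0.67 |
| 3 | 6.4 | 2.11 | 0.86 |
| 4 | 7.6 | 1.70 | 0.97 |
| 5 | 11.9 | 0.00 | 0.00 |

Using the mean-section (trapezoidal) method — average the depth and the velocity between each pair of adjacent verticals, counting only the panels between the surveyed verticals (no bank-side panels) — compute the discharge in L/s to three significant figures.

Panel 1-2: Δb = 4 m, d̄ = (0.00+1.39)/2 = 0.695, v̄ = (0.00+0.67)/2 = 0.335 → q = 4×0.695×0.335 = 0.9313 m³/s
Panel 2-3: Δb = 2.4 m, d̄ = (1.39+2.11)/2 = 1.75, v̄ = (0.67+0.86)/2 = 0.765 → q = 2.4×1.75×0.765 = 3.213 m³/s
Panel 3-4: Δb = 1.2 m, d̄ = (2.11+1.70)/2 = 1.905, v̄ = (0.86+0.97)/2 = 0.915 → q = 1.2×1.905×0.915 = 2.092 m³/s
Panel 4-5: Δb = 4.3 m, d̄ = (1.70+0.00)/2 = 0.85, v̄ = (0.97+0.00)/2 = 0.485 → q = 4.3×0.85×0.485 = 1.773 m³/s
Q = Σ q = 8.009 m³/s
= 8.009 × 1000 = 8009 L/s

8010 L/s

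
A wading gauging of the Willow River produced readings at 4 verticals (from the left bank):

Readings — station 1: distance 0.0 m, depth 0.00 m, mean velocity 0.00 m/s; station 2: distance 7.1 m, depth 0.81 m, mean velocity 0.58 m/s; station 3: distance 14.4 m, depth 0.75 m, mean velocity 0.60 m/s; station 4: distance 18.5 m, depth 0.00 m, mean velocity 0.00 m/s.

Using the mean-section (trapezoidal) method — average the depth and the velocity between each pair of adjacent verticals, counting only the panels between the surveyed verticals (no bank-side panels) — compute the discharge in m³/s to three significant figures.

4.65 m³/s

Panel 1-2: Δb = 7.1 m, d̄ = (0.00+0.81)/2 = 0.405, v̄ = (0.00+0.58)/2 = 0.29 → q = 7.1×0.405×0.29 = 0.8339 m³/s
Panel 2-3: Δb = 7.3 m, d̄ = (0.81+0.75)/2 = 0.78, v̄ = (0.58+0.60)/2 = 0.59 → q = 7.3×0.78×0.59 = 3.359 m³/s
Panel 3-4: Δb = 4.1 m, d̄ = (0.75+0.00)/2 = 0.375, v̄ = (0.60+0.00)/2 = 0.3 → q = 4.1×0.375×0.3 = 0.4613 m³/s
Q = Σ q = 4.655 m³/s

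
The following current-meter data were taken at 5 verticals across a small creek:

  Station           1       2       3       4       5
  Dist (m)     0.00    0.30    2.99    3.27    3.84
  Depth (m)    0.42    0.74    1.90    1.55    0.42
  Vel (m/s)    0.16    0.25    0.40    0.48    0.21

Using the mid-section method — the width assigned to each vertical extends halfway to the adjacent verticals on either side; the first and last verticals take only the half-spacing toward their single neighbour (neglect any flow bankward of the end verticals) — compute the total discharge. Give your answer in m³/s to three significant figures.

1.76 m³/s

w_1 = (0.30 − 0.00)/2 = 0.15 m; q_1 = 0.16 × 0.42 × 0.15 = 0.01008 m³/s
w_2 = (2.99 − 0.00)/2 = 1.495 m; q_2 = 0.25 × 0.74 × 1.495 = 0.2766 m³/s
w_3 = (3.27 − 0.30)/2 = 1.485 m; q_3 = 0.40 × 1.90 × 1.485 = 1.129 m³/s
w_4 = (3.84 − 2.99)/2 = 0.425 m; q_4 = 0.48 × 1.55 × 0.425 = 0.3162 m³/s
w_5 = (3.84 − 3.27)/2 = 0.285 m; q_5 = 0.21 × 0.42 × 0.285 = 0.02514 m³/s
Q = Σ qᵢ = 1.757 m³/s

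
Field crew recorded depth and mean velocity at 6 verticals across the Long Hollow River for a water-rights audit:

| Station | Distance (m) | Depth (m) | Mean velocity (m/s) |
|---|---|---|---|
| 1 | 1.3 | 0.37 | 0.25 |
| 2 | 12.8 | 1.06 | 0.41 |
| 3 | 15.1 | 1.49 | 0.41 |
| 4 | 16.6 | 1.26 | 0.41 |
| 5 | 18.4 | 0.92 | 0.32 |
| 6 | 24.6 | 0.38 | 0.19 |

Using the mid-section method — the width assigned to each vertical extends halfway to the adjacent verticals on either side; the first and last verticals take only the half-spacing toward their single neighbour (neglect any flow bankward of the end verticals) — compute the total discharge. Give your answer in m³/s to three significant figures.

6.95 m³/s

w_1 = (12.8 − 1.3)/2 = 5.75 m; q_1 = 0.25 × 0.37 × 5.75 = 0.5319 m³/s
w_2 = (15.1 − 1.3)/2 = 6.9 m; q_2 = 0.41 × 1.06 × 6.9 = 2.999 m³/s
w_3 = (16.6 − 12.8)/2 = 1.9 m; q_3 = 0.41 × 1.49 × 1.9 = 1.161 m³/s
w_4 = (18.4 − 15.1)/2 = 1.65 m; q_4 = 0.41 × 1.26 × 1.65 = 0.8524 m³/s
w_5 = (24.6 − 16.6)/2 = 4 m; q_5 = 0.32 × 0.92 × 4 = 1.178 m³/s
w_6 = (24.6 − 18.4)/2 = 3.1 m; q_6 = 0.19 × 0.38 × 3.1 = 0.2238 m³/s
Q = Σ qᵢ = 6.945 m³/s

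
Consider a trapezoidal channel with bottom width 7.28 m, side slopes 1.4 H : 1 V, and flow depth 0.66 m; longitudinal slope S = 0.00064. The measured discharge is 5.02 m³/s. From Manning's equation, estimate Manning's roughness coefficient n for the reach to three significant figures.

0.0187

A = (b + z·y)·y = (7.28 + 1.4×0.66)×0.66 = 5.415 m²
P = b + 2y√(1+z²) = 7.28 + 2×0.66×√(1+1.4²) = 9.551 m
R = A/P = 5.415/9.551 = 0.5669 m
n = (1/Q)·A·R^(2/3)·S^(1/2) = (1/5.02) × 5.415 × 0.6850 × 0.02530 = 0.01869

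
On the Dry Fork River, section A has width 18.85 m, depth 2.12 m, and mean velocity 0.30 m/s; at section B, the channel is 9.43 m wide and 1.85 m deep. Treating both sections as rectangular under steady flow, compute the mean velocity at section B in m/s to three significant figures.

Q = A₁V₁ = (18.85×2.12) × 0.30 = 11.99 m³/s
A₂ = 9.43 × 1.85 = 17.45 m²
V₂ = Q/A₂ = 11.99/17.45 = 0.6872 m/s

0.687 m/s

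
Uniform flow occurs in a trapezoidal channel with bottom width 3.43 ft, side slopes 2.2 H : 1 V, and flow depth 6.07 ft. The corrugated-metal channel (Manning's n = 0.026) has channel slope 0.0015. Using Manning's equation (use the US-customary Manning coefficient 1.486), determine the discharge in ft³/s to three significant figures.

480 ft³/s

A = (b + z·y)·y = (3.43 + 2.2×6.07)×6.07 = 101.9 ft²
P = b + 2y√(1+z²) = 3.43 + 2×6.07×√(1+2.2²) = 32.77 ft
R = A/P = 101.9/32.77 = 3.109 ft
Q = (1.486/n)·A·R^(2/3)·S^(1/2) = (1.486/0.026) × 101.9 × 3.109^(2/3) × 0.0015^(1/2) = 480.4 ft³/s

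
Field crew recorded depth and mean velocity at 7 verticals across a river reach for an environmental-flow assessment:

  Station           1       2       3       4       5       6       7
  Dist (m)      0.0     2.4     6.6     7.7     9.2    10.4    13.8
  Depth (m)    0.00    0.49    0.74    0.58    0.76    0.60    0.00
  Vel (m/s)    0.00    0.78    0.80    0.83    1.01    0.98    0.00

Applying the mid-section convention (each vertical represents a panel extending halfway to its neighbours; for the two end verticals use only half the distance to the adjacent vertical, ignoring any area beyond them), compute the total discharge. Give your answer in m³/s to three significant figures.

5.84 m³/s

w_2 = (6.6 − 0.0)/2 = 3.3 m; q_2 = 0.78 × 0.49 × 3.3 = 1.261 m³/s
w_3 = (7.7 − 2.4)/2 = 2.65 m; q_3 = 0.80 × 0.74 × 2.65 = 1.569 m³/s
w_4 = (9.2 − 6.6)/2 = 1.3 m; q_4 = 0.83 × 0.58 × 1.3 = 0.6258 m³/s
w_5 = (10.4 − 7.7)/2 = 1.35 m; q_5 = 1.01 × 0.76 × 1.35 = 1.036 m³/s
w_6 = (13.8 − 9.2)/2 = 2.3 m; q_6 = 0.98 × 0.60 × 2.3 = 1.352 m³/s
Stations 1, 7 contribute zero (depth or velocity is 0).
Q = Σ qᵢ = 5.845 m³/s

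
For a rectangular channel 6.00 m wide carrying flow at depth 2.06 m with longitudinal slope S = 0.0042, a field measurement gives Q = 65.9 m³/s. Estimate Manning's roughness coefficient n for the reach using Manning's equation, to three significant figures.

A = b·y = 6.00 × 2.06 = 12.36 m²
P = b + 2y = 6.00 + 2×2.06 = 10.12 m
R = A/P = 12.36/10.12 = 1.221 m
n = (1/Q)·A·R^(2/3)·S^(1/2) = (1/65.9) × 12.36 × 1.143 × 0.06481 = 0.01389

0.0139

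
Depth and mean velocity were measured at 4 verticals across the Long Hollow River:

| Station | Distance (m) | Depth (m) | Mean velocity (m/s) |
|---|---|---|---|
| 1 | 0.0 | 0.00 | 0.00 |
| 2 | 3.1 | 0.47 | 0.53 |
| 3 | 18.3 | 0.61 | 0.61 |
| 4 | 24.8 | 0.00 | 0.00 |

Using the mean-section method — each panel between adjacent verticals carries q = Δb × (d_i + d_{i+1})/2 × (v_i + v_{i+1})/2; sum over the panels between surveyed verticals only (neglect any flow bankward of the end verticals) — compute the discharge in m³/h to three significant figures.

Panel 1-2: Δb = 3.1 m, d̄ = (0.00+0.47)/2 = 0.235, v̄ = (0.00+0.53)/2 = 0.265 → q = 3.1×0.235×0.265 = 0.1931 m³/s
Panel 2-3: Δb = 15.2 m, d̄ = (0.47+0.61)/2 = 0.54, v̄ = (0.53+0.61)/2 = 0.57 → q = 15.2×0.54×0.57 = 4.679 m³/s
Panel 3-4: Δb = 6.5 m, d̄ = (0.61+0.00)/2 = 0.305, v̄ = (0.61+0.00)/2 = 0.305 → q = 6.5×0.305×0.305 = 0.6047 m³/s
Q = Σ q = 5.476 m³/s
= 5.476 × 3600 = 19710 m³/h

19700 m³/h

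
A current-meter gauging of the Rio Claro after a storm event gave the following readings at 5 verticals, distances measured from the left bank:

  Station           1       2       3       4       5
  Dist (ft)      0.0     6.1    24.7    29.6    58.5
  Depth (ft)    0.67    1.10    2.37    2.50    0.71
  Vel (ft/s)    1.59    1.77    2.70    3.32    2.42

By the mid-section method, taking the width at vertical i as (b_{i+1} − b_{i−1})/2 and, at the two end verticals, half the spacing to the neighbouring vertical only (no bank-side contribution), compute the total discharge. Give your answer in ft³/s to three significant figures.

268 ft³/s

w_1 = (6.1 − 0.0)/2 = 3.05 ft; q_1 = 1.59 × 0.67 × 3.05 = 3.249 ft³/s
w_2 = (24.7 − 0.0)/2 = 12.35 ft; q_2 = 1.77 × 1.10 × 12.35 = 24.05 ft³/s
w_3 = (29.6 − 6.1)/2 = 11.75 ft; q_3 = 2.70 × 2.37 × 11.75 = 75.19 ft³/s
w_4 = (58.5 − 24.7)/2 = 16.9 ft; q_4 = 3.32 × 2.50 × 16.9 = 140.3 ft³/s
w_5 = (58.5 − 29.6)/2 = 14.45 ft; q_5 = 2.42 × 0.71 × 14.45 = 24.83 ft³/s
Q = Σ qᵢ = 267.6 ft³/s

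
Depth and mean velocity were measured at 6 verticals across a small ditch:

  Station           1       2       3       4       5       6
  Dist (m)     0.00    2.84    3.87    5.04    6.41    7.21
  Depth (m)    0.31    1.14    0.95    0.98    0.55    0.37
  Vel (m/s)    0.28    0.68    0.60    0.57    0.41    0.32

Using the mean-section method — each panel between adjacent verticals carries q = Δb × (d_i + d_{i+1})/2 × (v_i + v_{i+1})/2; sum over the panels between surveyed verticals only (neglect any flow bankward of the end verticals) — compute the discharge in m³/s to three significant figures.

2.99 m³/s

Panel 1-2: Δb = 2.84 m, d̄ = (0.31+1.14)/2 = 0.725, v̄ = (0.28+0.68)/2 = 0.48 → q = 2.84×0.725×0.48 = 0.9883 m³/s
Panel 2-3: Δb = 1.03 m, d̄ = (1.14+0.95)/2 = 1.045, v̄ = (0.68+0.60)/2 = 0.64 → q = 1.03×1.045×0.64 = 0.6889 m³/s
Panel 3-4: Δb = 1.17 m, d̄ = (0.95+0.98)/2 = 0.965, v̄ = (0.60+0.57)/2 = 0.585 → q = 1.17×0.965×0.585 = 0.6605 m³/s
Panel 4-5: Δb = 1.37 m, d̄ = (0.98+0.55)/2 = 0.765, v̄ = (0.57+0.41)/2 = 0.49 → q = 1.37×0.765×0.49 = 0.5135 m³/s
Panel 5-6: Δb = 0.8 m, d̄ = (0.55+0.37)/2 = 0.46, v̄ = (0.41+0.32)/2 = 0.365 → q = 0.8×0.46×0.365 = 0.1343 m³/s
Q = Σ q = 2.986 m³/s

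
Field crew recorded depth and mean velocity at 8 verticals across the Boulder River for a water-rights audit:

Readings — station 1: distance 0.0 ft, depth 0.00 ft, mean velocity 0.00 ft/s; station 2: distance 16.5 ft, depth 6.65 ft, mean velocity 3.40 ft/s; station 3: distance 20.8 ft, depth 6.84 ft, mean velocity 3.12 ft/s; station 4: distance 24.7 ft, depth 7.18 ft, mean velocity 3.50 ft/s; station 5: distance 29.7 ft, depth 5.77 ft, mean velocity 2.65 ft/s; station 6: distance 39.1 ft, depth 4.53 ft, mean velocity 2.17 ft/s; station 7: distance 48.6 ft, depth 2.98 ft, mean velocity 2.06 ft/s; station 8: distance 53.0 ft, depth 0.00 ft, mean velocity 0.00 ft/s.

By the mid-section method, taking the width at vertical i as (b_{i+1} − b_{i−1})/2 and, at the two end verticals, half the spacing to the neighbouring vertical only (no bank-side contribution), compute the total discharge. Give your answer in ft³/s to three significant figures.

680 ft³/s

w_2 = (20.8 − 0.0)/2 = 10.4 ft; q_2 = 3.40 × 6.65 × 10.4 = 235.1 ft³/s
w_3 = (24.7 − 16.5)/2 = 4.1 ft; q_3 = 3.12 × 6.84 × 4.1 = 87.50 ft³/s
w_4 = (29.7 − 20.8)/2 = 4.45 ft; q_4 = 3.50 × 7.18 × 4.45 = 111.8 ft³/s
w_5 = (39.1 − 24.7)/2 = 7.2 ft; q_5 = 2.65 × 5.77 × 7.2 = 110.1 ft³/s
w_6 = (48.6 − 29.7)/2 = 9.45 ft; q_6 = 2.17 × 4.53 × 9.45 = 92.89 ft³/s
w_7 = (53.0 − 39.1)/2 = 6.95 ft; q_7 = 2.06 × 2.98 × 6.95 = 42.66 ft³/s
Stations 1, 8 contribute zero (depth or velocity is 0).
Q = Σ qᵢ = 680.1 ft³/s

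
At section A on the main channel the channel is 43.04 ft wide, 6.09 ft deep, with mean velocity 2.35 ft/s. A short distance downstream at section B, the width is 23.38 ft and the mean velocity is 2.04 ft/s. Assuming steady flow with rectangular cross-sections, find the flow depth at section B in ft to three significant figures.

12.9 ft

Q = A₁V₁ = (43.04×6.09) × 2.35 = 616.0 ft³/s
d₂ = Q/(b₂ V₂) = 616.0/(23.38×2.04) = 12.91 ft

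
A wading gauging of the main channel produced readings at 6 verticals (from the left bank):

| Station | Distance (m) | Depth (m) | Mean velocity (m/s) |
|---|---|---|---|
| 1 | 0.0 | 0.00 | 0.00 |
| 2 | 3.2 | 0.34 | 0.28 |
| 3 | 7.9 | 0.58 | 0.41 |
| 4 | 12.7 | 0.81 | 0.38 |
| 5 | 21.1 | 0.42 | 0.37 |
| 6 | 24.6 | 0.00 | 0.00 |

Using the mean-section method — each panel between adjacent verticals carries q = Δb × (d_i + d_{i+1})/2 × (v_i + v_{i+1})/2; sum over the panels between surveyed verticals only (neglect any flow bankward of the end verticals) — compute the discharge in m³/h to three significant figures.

Panel 1-2: Δb = 3.2 m, d̄ = (0.00+0.34)/2 = 0.17, v̄ = (0.00+0.28)/2 = 0.14 → q = 3.2×0.17×0.14 = 0.07616 m³/s
Panel 2-3: Δb = 4.7 m, d̄ = (0.34+0.58)/2 = 0.46, v̄ = (0.28+0.41)/2 = 0.345 → q = 4.7×0.46×0.345 = 0.7459 m³/s
Panel 3-4: Δb = 4.8 m, d̄ = (0.58+0.81)/2 = 0.695, v̄ = (0.41+0.38)/2 = 0.395 → q = 4.8×0.695×0.395 = 1.318 m³/s
Panel 4-5: Δb = 8.4 m, d̄ = (0.81+0.42)/2 = 0.615, v̄ = (0.38+0.37)/2 = 0.375 → q = 8.4×0.615×0.375 = 1.937 m³/s
Panel 5-6: Δb = 3.5 m, d̄ = (0.42+0.00)/2 = 0.21, v̄ = (0.37+0.00)/2 = 0.185 → q = 3.5×0.21×0.185 = 0.1360 m³/s
Q = Σ q = 4.213 m³/s
= 4.213 × 3600 = 15170 m³/h

15200 m³/h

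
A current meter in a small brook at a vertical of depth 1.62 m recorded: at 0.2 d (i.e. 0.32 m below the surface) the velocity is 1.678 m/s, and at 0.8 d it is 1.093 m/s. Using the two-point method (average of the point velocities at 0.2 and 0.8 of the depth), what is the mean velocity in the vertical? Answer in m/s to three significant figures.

1.39 m/s

v̄ = (1.678 + 1.093) / 2 = 1.386 m/s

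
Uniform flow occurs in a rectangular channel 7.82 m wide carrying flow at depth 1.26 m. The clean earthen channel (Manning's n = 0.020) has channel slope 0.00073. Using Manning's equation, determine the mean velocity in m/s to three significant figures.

A = b·y = 7.82 × 1.26 = 9.853 m²
P = b + 2y = 7.82 + 2×1.26 = 10.34 m
R = A/P = 9.853/10.34 = 0.9529 m
Q = (1/n)·A·R^(2/3)·S^(1/2) = (1/0.020) × 9.853 × 0.9529^(2/3) × 0.00073^(1/2) = 12.89 m³/s
V = Q/A = 12.89/9.853 = 1.308 m/s

1.31 m/s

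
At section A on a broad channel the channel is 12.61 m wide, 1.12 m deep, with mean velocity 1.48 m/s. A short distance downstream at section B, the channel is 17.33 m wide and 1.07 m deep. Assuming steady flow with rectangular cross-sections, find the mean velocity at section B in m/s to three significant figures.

1.13 m/s

Q = A₁V₁ = (12.61×1.12) × 1.48 = 20.90 m³/s
A₂ = 17.33 × 1.07 = 18.54 m²
V₂ = Q/A₂ = 20.90/18.54 = 1.127 m/s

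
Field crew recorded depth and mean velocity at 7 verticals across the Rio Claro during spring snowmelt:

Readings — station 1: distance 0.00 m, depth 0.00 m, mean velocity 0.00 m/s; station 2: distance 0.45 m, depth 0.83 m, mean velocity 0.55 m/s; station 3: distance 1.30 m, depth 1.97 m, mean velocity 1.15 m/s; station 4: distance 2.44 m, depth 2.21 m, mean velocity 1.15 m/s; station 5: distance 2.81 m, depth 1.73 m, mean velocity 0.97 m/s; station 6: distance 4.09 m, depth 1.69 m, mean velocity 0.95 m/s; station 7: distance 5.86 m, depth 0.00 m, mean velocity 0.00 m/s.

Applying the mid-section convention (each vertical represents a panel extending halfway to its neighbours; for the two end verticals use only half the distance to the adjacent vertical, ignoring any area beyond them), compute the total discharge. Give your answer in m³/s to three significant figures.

w_2 = (1.30 − 0.00)/2 = 0.65 m; q_2 = 0.55 × 0.83 × 0.65 = 0.2967 m³/s
w_3 = (2.44 − 0.45)/2 = 0.995 m; q_3 = 1.15 × 1.97 × 0.995 = 2.254 m³/s
w_4 = (2.81 − 1.30)/2 = 0.755 m; q_4 = 1.15 × 2.21 × 0.755 = 1.919 m³/s
w_5 = (4.09 − 2.44)/2 = 0.825 m; q_5 = 0.97 × 1.73 × 0.825 = 1.384 m³/s
w_6 = (5.86 − 2.81)/2 = 1.525 m; q_6 = 0.95 × 1.69 × 1.525 = 2.448 m³/s
Stations 1, 7 contribute zero (depth or velocity is 0).
Q = Σ qᵢ = 8.303 m³/s

8.30 m³/s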